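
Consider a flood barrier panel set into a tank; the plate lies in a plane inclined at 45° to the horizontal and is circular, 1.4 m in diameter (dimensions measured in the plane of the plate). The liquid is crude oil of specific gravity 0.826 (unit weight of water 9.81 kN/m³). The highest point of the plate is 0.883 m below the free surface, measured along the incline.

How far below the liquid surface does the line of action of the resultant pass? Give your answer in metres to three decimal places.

γ = 0.826 × 9.81 = 8.10306 kN/m³.
Let θ = 45° be the plate's angle to the horizontal; measure y along the incline from where the plane meets the free surface. Vertical depth h = y·sinθ with sinθ = 0.707107.
The centroid is at the centre, 0.7 m below the top of the plate, so y_c = 0.883 + 0.7 = 1.583 m and h_c = 1.583 × 0.707107 = 1.11935 m.
A = π(0.7)² = 1.53938 m².
Resultant F = γ·h_c·A = 8.10306 × 1.11935 × 1.53938 = 13.9624 kN.
I_c = πr⁴/4 = π × 0.7⁴/4 = 0.188574 m⁴.
Centre of pressure: y_p = y_c + I_c/(y_c·A) = 1.583 + 0.188574/(1.583 × 1.53938) = 1.583 + 0.0773847 = 1.66038 m along the plane.
Vertically, h_p = y_p·sinθ = 1.66038 × 0.707107 = 1.17407 m.

h_p = 1.174 m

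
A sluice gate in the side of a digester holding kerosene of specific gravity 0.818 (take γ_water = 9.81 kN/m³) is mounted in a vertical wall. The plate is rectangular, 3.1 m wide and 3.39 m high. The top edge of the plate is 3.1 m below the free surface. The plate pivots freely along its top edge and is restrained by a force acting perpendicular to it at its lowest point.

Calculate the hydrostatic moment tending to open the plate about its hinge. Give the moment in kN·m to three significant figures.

M ≈ 766 kN·m

γ = 0.818 × 9.81 = 8.02458 kN/m³.
The centroid lies 3.39/2 = 1.695 m below the top edge, so the centroid depth is h_c = 3.1 + 1.695 = 4.795 m.
A = 3.1 × 3.39 = 10.509 m².
Resultant F = γ·h_c·A = 8.02458 × 4.795 × 10.509 = 404.364 kN.
I_c = b·h³/12 = 3.1 × 3.39³/12 = 10.0642 m⁴.
Centre of pressure: y_p = y_c + I_c/(y_c·A) = 4.795 + 10.0642/(4.795 × 10.509) = 4.795 + 0.199724 = 4.99472 m along the plane.
The resultant acts 1.695 + 0.199724 = 1.89472 m (along the plate) below the hinge at the top edge, so the moment about the hinge is M = F × 1.89472 = 404.364 × 1.89472 = 766.157 kN·m.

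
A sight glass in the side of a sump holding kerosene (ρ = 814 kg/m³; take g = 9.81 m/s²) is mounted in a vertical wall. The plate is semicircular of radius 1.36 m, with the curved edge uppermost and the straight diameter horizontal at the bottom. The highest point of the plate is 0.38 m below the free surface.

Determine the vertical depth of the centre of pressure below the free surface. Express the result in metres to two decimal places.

h_p = 1.27 m

γ = ρg = 814 × 9.81 / 1000 = 7.98534 kN/m³.
The centroid lies 4r/(3π) = 0.577202 m above the diameter, so r − 4r/(3π) = 1.36 − 0.577202 = 0.782798 m below the topmost point, so the centroid depth is h_c = 0.38 + 0.782798 = 1.1628 m.
A = πr²/2 = π × 1.36²/2 = 2.90534 m².
Resultant F = γ·h_c·A = 7.98534 × 1.1628 × 2.90534 = 26.9771 kN.
I_c = (π/8 − 8/(9π))·r⁴ = 0.109757 × 1.36⁴ = 0.375481 m⁴.
Centre of pressure: y_p = y_c + I_c/(y_c·A) = 1.1628 + 0.375481/(1.1628 × 2.90534) = 1.1628 + 0.111144 = 1.27394 m along the plane.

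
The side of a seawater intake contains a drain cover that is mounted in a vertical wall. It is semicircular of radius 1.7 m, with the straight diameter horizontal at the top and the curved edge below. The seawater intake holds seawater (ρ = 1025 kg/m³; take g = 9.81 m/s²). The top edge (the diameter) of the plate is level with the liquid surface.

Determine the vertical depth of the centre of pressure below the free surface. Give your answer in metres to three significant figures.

γ = ρg = 1025 × 9.81 / 1000 = 10.05525 kN/m³.
The centroid of a semicircle lies 4r/(3π) = 0.721502 m from the diameter, here below the top edge, so the centroid depth is h_c = 0.721502 m.
A = πr²/2 = π × 1.7²/2 = 4.5396 m².
Resultant F = γ·h_c·A = 10.05525 × 0.721502 × 4.5396 = 32.9343 kN.
I_c = (π/8 − 8/(9π))·r⁴ = 0.109757 × 1.7⁴ = 0.916701 m⁴.
Centre of pressure: y_p = y_c + I_c/(y_c·A) = 0.721502 + 0.916701/(0.721502 × 4.5396) = 0.721502 + 0.27988 = 1.00138 m along the plane.

h_p = 1.00 m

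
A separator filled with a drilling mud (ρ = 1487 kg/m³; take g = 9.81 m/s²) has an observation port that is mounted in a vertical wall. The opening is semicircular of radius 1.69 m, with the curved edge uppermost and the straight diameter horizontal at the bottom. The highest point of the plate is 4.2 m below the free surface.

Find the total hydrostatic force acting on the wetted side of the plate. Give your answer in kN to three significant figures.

F ≈ 339 kN

γ = ρg = 1487 × 9.81 / 1000 = 14.58747 kN/m³.
The centroid lies 4r/(3π) = 0.717258 m above the diameter, so r − 4r/(3π) = 1.69 − 0.717258 = 0.972742 m below the topmost point, so the centroid depth is h_c = 4.2 + 0.972742 = 5.17274 m.
A = πr²/2 = π × 1.69²/2 = 4.48635 m².
Resultant F = γ·h_c·A = 14.58747 × 5.17274 × 4.48635 = 338.527 kN.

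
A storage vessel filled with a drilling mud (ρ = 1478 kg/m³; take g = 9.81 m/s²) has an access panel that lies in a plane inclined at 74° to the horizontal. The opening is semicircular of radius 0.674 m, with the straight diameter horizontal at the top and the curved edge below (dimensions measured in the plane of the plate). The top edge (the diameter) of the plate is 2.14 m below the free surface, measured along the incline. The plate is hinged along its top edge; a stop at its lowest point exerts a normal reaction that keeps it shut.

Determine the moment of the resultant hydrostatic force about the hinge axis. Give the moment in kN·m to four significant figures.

γ = ρg = 1478 × 9.81 / 1000 = 14.49918 kN/m³.
Let θ = 74° be the plate's angle to the horizontal; measure y along the incline from where the plane meets the free surface. Vertical depth h = y·sinθ with sinθ = 0.961262.
The centroid of a semicircle lies 4r/(3π) = 0.286054 m from the diameter, here below the top edge, so y_c = 2.14 + 0.286054 = 2.42605 m and h_c = 2.42605 × 0.961262 = 2.33207 m.
A = πr²/2 = π × 0.674²/2 = 0.713575 m².
Resultant F = γ·h_c·A = 14.49918 × 2.33207 × 0.713575 = 24.1282 kN.
I_c = (π/8 − 8/(9π))·r⁴ = 0.109757 × 0.674⁴ = 0.0226502 m⁴.
Centre of pressure: y_p = y_c + I_c/(y_c·A) = 2.42605 + 0.0226502/(2.42605 × 0.713575) = 2.42605 + 0.0130838 = 2.43913 m along the plane.
The resultant acts 0.286054 + 0.0130838 = 0.299138 m (along the plate) below the hinge at the top edge, so the moment about the hinge is M = F × 0.299138 = 24.1282 × 0.299138 = 7.21766 kN·m.

M ≈ 7.218 kN·m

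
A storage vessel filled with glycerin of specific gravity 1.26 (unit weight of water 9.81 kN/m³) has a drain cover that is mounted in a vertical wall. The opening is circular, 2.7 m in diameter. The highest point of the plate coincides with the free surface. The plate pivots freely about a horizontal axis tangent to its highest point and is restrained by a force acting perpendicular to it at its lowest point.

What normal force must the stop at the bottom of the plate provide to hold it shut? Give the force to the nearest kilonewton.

γ = 1.26 × 9.81 = 12.3606 kN/m³.
The centroid is at the centre, 1.35 m below the top of the plate, so the centroid depth is h_c = 1.35 m.
A = π(1.35)² = 5.72555 m².
Resultant F = γ·h_c·A = 12.3606 × 1.35 × 5.72555 = 95.5412 kN.
I_c = πr⁴/4 = π × 1.35⁴/4 = 2.6087 m⁴.
Centre of pressure: y_p = y_c + I_c/(y_c·A) = 1.35 + 2.6087/(1.35 × 5.72555) = 1.35 + 0.3375 = 1.6875 m along the plane.
The resultant acts 1.35 + 0.3375 = 1.6875 m (along the plate) below the hinge at the top edge, so the moment about the hinge is M = F × 1.6875 = 95.5412 × 1.6875 = 161.226 kN·m.
A normal force at the bottom, 2.7 m from the hinge, must supply this moment: P = 161.226/2.7 = 59.7133 kN.

P ≈ 60 kN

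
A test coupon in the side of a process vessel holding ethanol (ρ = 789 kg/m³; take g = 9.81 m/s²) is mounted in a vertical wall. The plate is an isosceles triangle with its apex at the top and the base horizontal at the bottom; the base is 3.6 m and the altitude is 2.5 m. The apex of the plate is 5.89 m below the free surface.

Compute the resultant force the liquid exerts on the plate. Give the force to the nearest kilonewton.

F ≈ 263 kN

γ = ρg = 789 × 9.81 / 1000 = 7.74009 kN/m³.
With the apex up, the centroid sits 2h/3 = 2 × 2.5/3 = 1.66667 m below the apex, so the centroid depth is h_c = 5.89 + 1.66667 = 7.55667 m.
A = ½ × 3.6 × 2.5 = 4.5 m².
Resultant F = γ·h_c·A = 7.74009 × 7.55667 × 4.5 = 263.202 kN.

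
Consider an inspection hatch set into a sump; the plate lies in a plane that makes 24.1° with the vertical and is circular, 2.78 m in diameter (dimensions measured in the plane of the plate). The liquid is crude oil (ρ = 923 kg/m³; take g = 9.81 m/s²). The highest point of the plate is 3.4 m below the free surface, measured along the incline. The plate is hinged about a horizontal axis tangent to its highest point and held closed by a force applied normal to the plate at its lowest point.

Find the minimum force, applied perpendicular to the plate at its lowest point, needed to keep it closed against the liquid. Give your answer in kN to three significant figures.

P ≈ 129 kN

γ = ρg = 923 × 9.81 / 1000 = 9.05463 kN/m³.
The plate makes 24.1° with the vertical, i.e. θ = 90° − 24.1° = 65.9° to the horizontal. Measuring y along the incline from the free-surface line, vertical depth h = y·sinθ with sinθ = 0.912834.
The centroid is at the centre, 1.39 m below the top of the plate, so y_c = 3.4 + 1.39 = 4.79 m and h_c = 4.79 × 0.912834 = 4.37247 m.
A = π(1.39)² = 6.06987 m².
Resultant F = γ·h_c·A = 9.05463 × 4.37247 × 6.06987 = 240.313 kN.
I_c = πr⁴/4 = π × 1.39⁴/4 = 2.9319 m⁴.
Centre of pressure: y_p = y_c + I_c/(y_c·A) = 4.79 + 2.9319/(4.79 × 6.06987) = 4.79 + 0.10084 = 4.89084 m along the plane.
The resultant acts 1.39 + 0.10084 = 1.49084 m (along the plate) below the hinge at the top edge, so the moment about the hinge is M = F × 1.49084 = 240.313 × 1.49084 = 358.268 kN·m.
A normal force at the bottom, 2.78 m from the hinge, must supply this moment: P = 358.268/2.78 = 128.873 kN.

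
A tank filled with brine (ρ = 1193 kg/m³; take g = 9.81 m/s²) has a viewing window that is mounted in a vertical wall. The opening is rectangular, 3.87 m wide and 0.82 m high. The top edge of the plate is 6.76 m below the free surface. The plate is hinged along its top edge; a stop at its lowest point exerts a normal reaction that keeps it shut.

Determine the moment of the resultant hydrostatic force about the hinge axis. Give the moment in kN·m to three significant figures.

γ = ρg = 1193 × 9.81 / 1000 = 11.70333 kN/m³.
The centroid lies 0.82/2 = 0.41 m below the top edge, so the centroid depth is h_c = 6.76 + 0.41 = 7.17 m.
A = 3.87 × 0.82 = 3.1734 m².
Resultant F = γ·h_c·A = 11.70333 × 7.17 × 3.1734 = 266.289 kN.
I_c = b·h³/12 = 3.87 × 0.82³/12 = 0.177816 m⁴.
Centre of pressure: y_p = y_c + I_c/(y_c·A) = 7.17 + 0.177816/(7.17 × 3.1734) = 7.17 + 0.00781496 = 7.17781 m along the plane.
The resultant acts 0.41 + 0.00781496 = 0.417815 m (along the plate) below the hinge at the top edge, so the moment about the hinge is M = F × 0.417815 = 266.289 × 0.417815 = 111.26 kN·m.

M ≈ 111 kN·m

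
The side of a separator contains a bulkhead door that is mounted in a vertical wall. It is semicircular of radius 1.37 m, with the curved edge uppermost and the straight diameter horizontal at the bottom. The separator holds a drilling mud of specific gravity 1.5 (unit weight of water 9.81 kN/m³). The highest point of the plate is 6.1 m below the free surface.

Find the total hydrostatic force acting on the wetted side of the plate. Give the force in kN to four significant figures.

γ = 1.5 × 9.81 = 14.715 kN/m³.
The centroid lies 4r/(3π) = 0.581446 m above the diameter, so r − 4r/(3π) = 1.37 − 0.581446 = 0.788554 m below the topmost point, so the centroid depth is h_c = 6.1 + 0.788554 = 6.88855 m.
A = πr²/2 = π × 1.37²/2 = 2.94823 m².
Resultant F = γ·h_c·A = 14.715 × 6.88855 × 2.94823 = 298.847 kN.

F ≈ 298.8 kN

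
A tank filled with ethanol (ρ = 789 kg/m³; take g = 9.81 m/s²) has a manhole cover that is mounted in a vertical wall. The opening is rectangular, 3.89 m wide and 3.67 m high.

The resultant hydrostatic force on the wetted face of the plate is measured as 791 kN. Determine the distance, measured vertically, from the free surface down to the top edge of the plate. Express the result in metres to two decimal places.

γ = ρg = 789 × 9.81 / 1000 = 7.74009 kN/m³.
A = 3.89 × 3.67 = 14.2763 m².
From F = γ·h_c·A, the centroid depth is h_c = 791/(7.74009 × 14.2763) = 7.15838 m.
The centroid lies 3.67/2 = 1.835 m below the top edge, so the top edge sits at h_top = 7.15838 − 1.835 = 5.32338 m below the surface.

d_top ≈ 5.32 m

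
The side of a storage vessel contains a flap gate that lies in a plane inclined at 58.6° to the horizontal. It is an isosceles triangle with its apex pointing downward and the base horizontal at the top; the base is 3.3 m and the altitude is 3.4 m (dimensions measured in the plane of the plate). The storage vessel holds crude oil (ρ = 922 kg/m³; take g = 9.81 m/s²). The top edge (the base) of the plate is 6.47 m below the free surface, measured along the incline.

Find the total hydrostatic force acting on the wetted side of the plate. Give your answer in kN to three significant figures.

γ = ρg = 922 × 9.81 / 1000 = 9.04482 kN/m³.
Let θ = 58.6° be the plate's angle to the horizontal; measure y along the incline from where the plane meets the free surface. Vertical depth h = y·sinθ with sinθ = 0.853551.
With the apex down, the centroid sits h/3 = 3.4/3 = 1.13333 m below the base (the top edge), so y_c = 6.47 + 1.13333 = 7.60333 m and h_c = 7.60333 × 0.853551 = 6.48983 m.
A = ½ × 3.3 × 3.4 = 5.61 m².
Resultant F = γ·h_c·A = 9.04482 × 6.48983 × 5.61 = 329.303 kN.

F ≈ 329 kN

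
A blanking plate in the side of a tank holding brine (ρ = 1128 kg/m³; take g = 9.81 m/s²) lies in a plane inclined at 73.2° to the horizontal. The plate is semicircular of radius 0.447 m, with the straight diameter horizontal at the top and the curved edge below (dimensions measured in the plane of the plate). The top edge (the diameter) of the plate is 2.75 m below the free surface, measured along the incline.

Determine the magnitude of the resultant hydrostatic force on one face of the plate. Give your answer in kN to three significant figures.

F ≈ 9.77 kN

γ = ρg = 1128 × 9.81 / 1000 = 11.06568 kN/m³.
Let θ = 73.2° be the plate's angle to the horizontal; measure y along the incline from where the plane meets the free surface. Vertical depth h = y·sinθ with sinθ = 0.957319.
The centroid of a semicircle lies 4r/(3π) = 0.189713 m from the diameter, here below the top edge, so y_c = 2.75 + 0.189713 = 2.93971 m and h_c = 2.93971 × 0.957319 = 2.81424 m.
A = πr²/2 = π × 0.447²/2 = 0.313859 m².
Resultant F = γ·h_c·A = 11.06568 × 2.81424 × 0.313859 = 9.77403 kN.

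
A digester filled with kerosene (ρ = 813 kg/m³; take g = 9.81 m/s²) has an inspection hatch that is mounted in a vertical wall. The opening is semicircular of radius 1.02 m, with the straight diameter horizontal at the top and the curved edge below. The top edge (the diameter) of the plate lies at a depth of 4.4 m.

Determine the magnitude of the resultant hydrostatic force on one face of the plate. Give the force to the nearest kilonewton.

γ = ρg = 813 × 9.81 / 1000 = 7.97553 kN/m³.
The centroid of a semicircle lies 4r/(3π) = 0.432901 m from the diameter, here below the top edge, so the centroid depth is h_c = 4.4 + 0.432901 = 4.8329 m.
A = πr²/2 = π × 1.02²/2 = 1.63426 m².
Resultant F = γ·h_c·A = 7.97553 × 4.8329 × 1.63426 = 62.9925 kN.

F ≈ 63 kN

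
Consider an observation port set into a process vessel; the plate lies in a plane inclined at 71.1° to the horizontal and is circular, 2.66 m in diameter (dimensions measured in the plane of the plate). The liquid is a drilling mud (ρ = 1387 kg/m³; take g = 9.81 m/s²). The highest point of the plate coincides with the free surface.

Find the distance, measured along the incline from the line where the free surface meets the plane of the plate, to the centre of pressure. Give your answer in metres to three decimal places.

γ = ρg = 1387 × 9.81 / 1000 = 13.60647 kN/m³.
Let θ = 71.1° be the plate's angle to the horizontal; measure y along the incline from where the plane meets the free surface. Vertical depth h = y·sinθ with sinθ = 0.946085.
The centroid is at the centre, 1.33 m below the top of the plate, so y_c = 1.33 m and h_c = 1.33 × 0.946085 = 1.25829 m.
A = π(1.33)² = 5.55716 m².
Resultant F = γ·h_c·A = 13.60647 × 1.25829 × 5.55716 = 95.1435 kN.
I_c = πr⁴/4 = π × 1.33⁴/4 = 2.45752 m⁴.
Centre of pressure: y_p = y_c + I_c/(y_c·A) = 1.33 + 2.45752/(1.33 × 5.55716) = 1.33 + 0.332501 = 1.6625 m along the plane.

y_p = 1.663 m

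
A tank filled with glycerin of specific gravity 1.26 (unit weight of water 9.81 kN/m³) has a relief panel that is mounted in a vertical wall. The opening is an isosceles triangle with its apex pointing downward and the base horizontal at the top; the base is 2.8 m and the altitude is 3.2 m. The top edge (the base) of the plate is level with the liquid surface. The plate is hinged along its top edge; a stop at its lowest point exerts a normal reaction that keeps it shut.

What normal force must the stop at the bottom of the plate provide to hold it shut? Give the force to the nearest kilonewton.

γ = 1.26 × 9.81 = 12.3606 kN/m³.
With the apex down, the centroid sits h/3 = 3.2/3 = 1.06667 m below the base (the top edge), so the centroid depth is h_c = 1.06667 m.
A = ½ × 2.8 × 3.2 = 4.48 m².
Resultant F = γ·h_c·A = 12.3606 × 1.06667 × 4.48 = 59.0674 kN.
I_c = b·h³/36 = 2.8 × 3.2³/36 = 2.54862 m⁴.
Centre of pressure: y_p = y_c + I_c/(y_c·A) = 1.06667 + 2.54862/(1.06667 × 4.48) = 1.06667 + 0.533331 = 1.6 m along the plane.
The resultant acts 1.06667 + 0.533331 = 1.6 m (along the plate) below the hinge at the top edge, so the moment about the hinge is M = F × 1.6 = 59.0674 × 1.6 = 94.5078 kN·m.
A normal force at the bottom, 3.2 m from the hinge, must supply this moment: P = 94.5078/3.2 = 29.5337 kN.

P ≈ 30 kN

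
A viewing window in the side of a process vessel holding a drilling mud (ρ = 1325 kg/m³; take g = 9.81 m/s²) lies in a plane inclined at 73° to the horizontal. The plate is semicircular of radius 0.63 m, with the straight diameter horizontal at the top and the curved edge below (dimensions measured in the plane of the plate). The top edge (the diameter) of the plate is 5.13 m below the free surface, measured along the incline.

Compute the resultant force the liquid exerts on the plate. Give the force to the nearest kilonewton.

γ = ρg = 1325 × 9.81 / 1000 = 12.99825 kN/m³.
Let θ = 73° be the plate's angle to the horizontal; measure y along the incline from where the plane meets the free surface. Vertical depth h = y·sinθ with sinθ = 0.956305.
The centroid of a semicircle lies 4r/(3π) = 0.26738 m from the diameter, here below the top edge, so y_c = 5.13 + 0.26738 = 5.39738 m and h_c = 5.39738 × 0.956305 = 5.16154 m.
A = πr²/2 = π × 0.63²/2 = 0.623449 m².
Resultant F = γ·h_c·A = 12.99825 × 5.16154 × 0.623449 = 41.8278 kN.

F ≈ 42 kN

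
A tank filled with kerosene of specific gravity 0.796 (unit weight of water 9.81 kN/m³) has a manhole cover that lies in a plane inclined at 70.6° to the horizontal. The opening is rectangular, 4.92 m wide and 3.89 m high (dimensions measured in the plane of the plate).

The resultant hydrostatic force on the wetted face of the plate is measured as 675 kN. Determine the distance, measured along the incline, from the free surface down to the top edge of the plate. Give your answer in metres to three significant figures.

y_top ≈ 2.84 m

γ = 0.796 × 9.81 = 7.80876 kN/m³.
A = 4.92 × 3.89 = 19.1388 m².
From F = γ·h_c·A, the centroid depth is h_c = 675/(7.80876 × 19.1388) = 4.51655 m.
Let θ = 70.6° be the plate's angle to the horizontal; measure y along the incline from where the plane meets the free surface. Vertical depth h = y·sinθ with sinθ = 0.943223.
Along the incline, y_c = h_c/sinθ = 4.51655/0.943223 = 4.78842 m.
The centroid lies 3.89/2 = 1.945 m below the top edge, so the top edge sits at y_top = 4.78842 − 1.945 = 2.84342 m along the incline.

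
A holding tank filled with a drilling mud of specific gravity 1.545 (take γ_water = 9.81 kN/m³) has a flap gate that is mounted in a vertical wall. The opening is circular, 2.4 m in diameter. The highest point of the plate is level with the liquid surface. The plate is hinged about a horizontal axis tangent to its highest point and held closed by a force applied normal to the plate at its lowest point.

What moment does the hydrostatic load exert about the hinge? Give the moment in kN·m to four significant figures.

γ = 1.545 × 9.81 = 15.15645 kN/m³.
The centroid is at the centre, 1.2 m below the top of the plate, so the centroid depth is h_c = 1.2 m.
A = π(1.2)² = 4.52389 m².
Resultant F = γ·h_c·A = 15.15645 × 1.2 × 4.52389 = 82.2793 kN.
I_c = πr⁴/4 = π × 1.2⁴/4 = 1.6286 m⁴.
Centre of pressure: y_p = y_c + I_c/(y_c·A) = 1.2 + 1.6286/(1.2 × 4.52389) = 1.2 + 0.3 = 1.5 m along the plane.
The resultant acts 1.2 + 0.3 = 1.5 m (along the plate) below the hinge at the top edge, so the moment about the hinge is M = F × 1.5 = 82.2793 × 1.5 = 123.419 kN·m.

M ≈ 123.4 kN·m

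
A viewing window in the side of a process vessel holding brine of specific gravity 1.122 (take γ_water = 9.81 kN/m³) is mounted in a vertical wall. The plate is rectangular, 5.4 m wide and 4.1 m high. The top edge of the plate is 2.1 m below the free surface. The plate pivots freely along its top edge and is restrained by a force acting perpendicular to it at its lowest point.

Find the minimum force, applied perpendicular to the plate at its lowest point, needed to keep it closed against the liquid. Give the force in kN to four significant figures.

γ = 1.122 × 9.81 = 11.00682 kN/m³.
The centroid lies 4.1/2 = 2.05 m below the top edge, so the centroid depth is h_c = 2.1 + 2.05 = 4.15 m.
A = 5.4 × 4.1 = 22.14 m².
Resultant F = γ·h_c·A = 11.00682 × 4.15 × 22.14 = 1011.32 kN.
I_c = b·h³/12 = 5.4 × 4.1³/12 = 31.0144 m⁴.
Centre of pressure: y_p = y_c + I_c/(y_c·A) = 4.15 + 31.0144/(4.15 × 22.14) = 4.15 + 0.33755 = 4.48755 m along the plane.
The resultant acts 2.05 + 0.33755 = 2.38755 m (along the plate) below the hinge at the top edge, so the moment about the hinge is M = F × 2.38755 = 1011.32 × 2.38755 = 2414.58 kN·m.
A normal force at the bottom, 4.1 m from the hinge, must supply this moment: P = 2414.58/4.1 = 588.922 kN.

P ≈ 588.9 kN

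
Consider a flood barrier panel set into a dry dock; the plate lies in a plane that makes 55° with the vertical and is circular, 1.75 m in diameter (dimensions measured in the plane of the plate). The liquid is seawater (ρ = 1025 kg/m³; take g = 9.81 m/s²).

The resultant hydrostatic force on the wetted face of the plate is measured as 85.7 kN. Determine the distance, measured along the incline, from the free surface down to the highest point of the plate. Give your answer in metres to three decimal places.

y_top ≈ 5.303 m

γ = ρg = 1025 × 9.81 / 1000 = 10.05525 kN/m³.
A = π(0.875)² = 2.40528 m².
From F = γ·h_c·A, the centroid depth is h_c = 85.7/(10.05525 × 2.40528) = 3.54342 m.
The plate makes 55° with the vertical, i.e. θ = 90° − 55° = 35° to the horizontal. Measuring y along the incline from the free-surface line, vertical depth h = y·sinθ with sinθ = 0.573576.
Along the incline, y_c = h_c/sinθ = 3.54342/0.573576 = 6.17777 m.
The centroid is at the centre, 0.875 m below the top of the plate, so the highest point sits at y_top = 6.17777 − 0.875 = 5.30277 m along the incline.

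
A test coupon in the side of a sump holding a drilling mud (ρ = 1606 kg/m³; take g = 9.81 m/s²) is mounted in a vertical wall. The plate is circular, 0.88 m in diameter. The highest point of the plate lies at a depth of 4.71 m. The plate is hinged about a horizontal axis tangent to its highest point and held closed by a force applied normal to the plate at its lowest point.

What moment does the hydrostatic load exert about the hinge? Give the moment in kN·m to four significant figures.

γ = ρg = 1606 × 9.81 / 1000 = 15.75486 kN/m³.
The centroid is at the centre, 0.44 m below the top of the plate, so the centroid depth is h_c = 4.71 + 0.44 = 5.15 m.
A = π(0.44)² = 0.608212 m².
Resultant F = γ·h_c·A = 15.75486 × 5.15 × 0.608212 = 49.3488 kN.
I_c = πr⁴/4 = π × 0.44⁴/4 = 0.0294375 m⁴.
Centre of pressure: y_p = y_c + I_c/(y_c·A) = 5.15 + 0.0294375/(5.15 × 0.608212) = 5.15 + 0.00939807 = 5.1594 m along the plane.
The resultant acts 0.44 + 0.00939807 = 0.449398 m (along the plate) below the hinge at the top edge, so the moment about the hinge is M = F × 0.449398 = 49.3488 × 0.449398 = 22.1773 kN·m.

M ≈ 22.18 kN·m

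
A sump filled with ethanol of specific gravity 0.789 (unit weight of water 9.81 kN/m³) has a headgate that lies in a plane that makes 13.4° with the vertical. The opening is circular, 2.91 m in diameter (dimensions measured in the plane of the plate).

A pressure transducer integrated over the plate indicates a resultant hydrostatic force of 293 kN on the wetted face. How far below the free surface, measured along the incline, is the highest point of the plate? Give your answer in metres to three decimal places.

y_top ≈ 4.396 m

γ = 0.789 × 9.81 = 7.74009 kN/m³.
A = π(1.455)² = 6.65083 m².
From F = γ·h_c·A, the centroid depth is h_c = 293/(7.74009 × 6.65083) = 5.69175 m.
The plate makes 13.4° with the vertical, i.e. θ = 90° − 13.4° = 76.6° to the horizontal. Measuring y along the incline from the free-surface line, vertical depth h = y·sinθ with sinθ = 0.972776.
Along the incline, y_c = h_c/sinθ = 5.69175/0.972776 = 5.85104 m.
The centroid is at the centre, 1.455 m below the top of the plate, so the highest point sits at y_top = 5.85104 − 1.455 = 4.39604 m along the incline.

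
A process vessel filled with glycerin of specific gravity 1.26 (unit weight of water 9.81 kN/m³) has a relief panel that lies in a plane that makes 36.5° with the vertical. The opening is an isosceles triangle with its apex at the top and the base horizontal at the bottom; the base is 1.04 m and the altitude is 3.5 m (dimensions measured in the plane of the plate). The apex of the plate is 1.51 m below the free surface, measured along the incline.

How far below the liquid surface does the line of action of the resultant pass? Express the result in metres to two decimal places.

γ = 1.26 × 9.81 = 12.3606 kN/m³.
The plate makes 36.5° with the vertical, i.e. θ = 90° − 36.5° = 53.5° to the horizontal. Measuring y along the incline from the free-surface line, vertical depth h = y·sinθ with sinθ = 0.803857.
With the apex up, the centroid sits 2h/3 = 2 × 3.5/3 = 2.33333 m below the apex, so y_c = 1.51 + 2.33333 = 3.84333 m and h_c = 3.84333 × 0.803857 = 3.08949 m.
A = ½ × 1.04 × 3.5 = 1.82 m².
Resultant F = γ·h_c·A = 12.3606 × 3.08949 × 1.82 = 69.5021 kN.
I_c = b·h³/36 = 1.04 × 3.5³/36 = 1.23861 m⁴.
Centre of pressure: y_p = y_c + I_c/(y_c·A) = 3.84333 + 1.23861/(3.84333 × 1.82) = 3.84333 + 0.177074 = 4.0204 m along the plane.
Vertically, h_p = y_p·sinθ = 4.0204 × 0.803857 = 3.23183 m.

h_p = 3.23 m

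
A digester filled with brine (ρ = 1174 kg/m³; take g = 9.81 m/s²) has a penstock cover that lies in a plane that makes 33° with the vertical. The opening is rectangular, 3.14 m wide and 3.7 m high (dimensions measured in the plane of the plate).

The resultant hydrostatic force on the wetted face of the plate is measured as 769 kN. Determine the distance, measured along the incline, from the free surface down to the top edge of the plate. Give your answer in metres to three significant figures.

γ = ρg = 1174 × 9.81 / 1000 = 11.51694 kN/m³.
A = 3.14 × 3.7 = 11.618 m².
From F = γ·h_c·A, the centroid depth is h_c = 769/(11.51694 × 11.618) = 5.74722 m.
The plate makes 33° with the vertical, i.e. θ = 90° − 33° = 57° to the horizontal. Measuring y along the incline from the free-surface line, vertical depth h = y·sinθ with sinθ = 0.838671.
Along the incline, y_c = h_c/sinθ = 5.74722/0.838671 = 6.85277 m.
The centroid lies 3.7/2 = 1.85 m below the top edge, so the top edge sits at y_top = 6.85277 − 1.85 = 5.00277 m along the incline.

y_top ≈ 5.00 m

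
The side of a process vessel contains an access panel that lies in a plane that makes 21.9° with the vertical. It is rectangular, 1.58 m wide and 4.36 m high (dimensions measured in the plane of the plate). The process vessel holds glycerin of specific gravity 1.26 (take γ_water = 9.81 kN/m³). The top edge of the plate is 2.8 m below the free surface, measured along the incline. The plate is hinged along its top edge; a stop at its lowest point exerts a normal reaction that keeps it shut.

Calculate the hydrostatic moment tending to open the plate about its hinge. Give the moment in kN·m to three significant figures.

M ≈ 983 kN·m

γ = 1.26 × 9.81 = 12.3606 kN/m³.
The plate makes 21.9° with the vertical, i.e. θ = 90° − 21.9° = 68.1° to the horizontal. Measuring y along the incline from the free-surface line, vertical depth h = y·sinθ with sinθ = 0.927836.
The centroid lies 4.36/2 = 2.18 m below the top edge, so y_c = 2.8 + 2.18 = 4.98 m and h_c = 4.98 × 0.927836 = 4.62062 m.
A = 1.58 × 4.36 = 6.8888 m².
Resultant F = γ·h_c·A = 12.3606 × 4.62062 × 6.8888 = 393.444 kN.
I_c = b·h³/12 = 1.58 × 4.36³/12 = 10.9128 m⁴.
Centre of pressure: y_p = y_c + I_c/(y_c·A) = 4.98 + 10.9128/(4.98 × 6.8888) = 4.98 + 0.3181 = 5.2981 m along the plane.
The resultant acts 2.18 + 0.3181 = 2.4981 m (along the plate) below the hinge at the top edge, so the moment about the hinge is M = F × 2.4981 = 393.444 × 2.4981 = 982.862 kN·m.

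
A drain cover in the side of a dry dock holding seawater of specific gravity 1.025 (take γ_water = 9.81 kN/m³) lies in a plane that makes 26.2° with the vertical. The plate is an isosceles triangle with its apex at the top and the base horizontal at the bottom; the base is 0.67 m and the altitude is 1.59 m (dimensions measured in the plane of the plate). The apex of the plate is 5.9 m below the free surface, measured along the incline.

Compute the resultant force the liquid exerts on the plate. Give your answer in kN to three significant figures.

F ≈ 33.4 kN

γ = 1.025 × 9.81 = 10.05525 kN/m³.
The plate makes 26.2° with the vertical, i.e. θ = 90° − 26.2° = 63.8° to the horizontal. Measuring y along the incline from the free-surface line, vertical depth h = y·sinθ with sinθ = 0.897258.
With the apex up, the centroid sits 2h/3 = 2 × 1.59/3 = 1.06 m below the apex, so y_c = 5.9 + 1.06 = 6.96 m and h_c = 6.96 × 0.897258 = 6.24492 m.
A = ½ × 0.67 × 1.59 = 0.53265 m².
Resultant F = γ·h_c·A = 10.05525 × 6.24492 × 0.53265 = 33.4473 kN.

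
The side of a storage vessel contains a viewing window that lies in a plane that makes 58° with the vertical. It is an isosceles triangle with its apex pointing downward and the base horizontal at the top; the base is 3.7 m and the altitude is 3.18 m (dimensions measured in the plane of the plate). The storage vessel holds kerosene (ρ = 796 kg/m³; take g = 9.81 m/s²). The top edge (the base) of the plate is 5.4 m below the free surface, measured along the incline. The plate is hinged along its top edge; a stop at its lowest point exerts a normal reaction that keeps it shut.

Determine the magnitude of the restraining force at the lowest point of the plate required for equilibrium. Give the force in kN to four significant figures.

γ = ρg = 796 × 9.81 / 1000 = 7.80876 kN/m³.
The plate makes 58° with the vertical, i.e. θ = 90° − 58° = 32° to the horizontal. Measuring y along the incline from the free-surface line, vertical depth h = y·sinθ with sinθ = 0.529919.
With the apex down, the centroid sits h/3 = 3.18/3 = 1.06 m below the base (the top edge), so y_c = 5.4 + 1.06 = 6.46 m and h_c = 6.46 × 0.529919 = 3.42328 m.
A = ½ × 3.7 × 3.18 = 5.883 m².
Resultant F = γ·h_c·A = 7.80876 × 3.42328 × 5.883 = 157.262 kN.
I_c = b·h³/36 = 3.7 × 3.18³/36 = 3.30507 m⁴.
Centre of pressure: y_p = y_c + I_c/(y_c·A) = 6.46 + 3.30507/(6.46 × 5.883) = 6.46 + 0.086966 = 6.54697 m along the plane.
The resultant acts 1.06 + 0.086966 = 1.14697 m (along the plate) below the hinge at the top edge, so the moment about the hinge is M = F × 1.14697 = 157.262 × 1.14697 = 180.375 kN·m.
A normal force at the bottom, 3.18 m from the hinge, must supply this moment: P = 180.375/3.18 = 56.7217 kN.

P ≈ 56.72 kN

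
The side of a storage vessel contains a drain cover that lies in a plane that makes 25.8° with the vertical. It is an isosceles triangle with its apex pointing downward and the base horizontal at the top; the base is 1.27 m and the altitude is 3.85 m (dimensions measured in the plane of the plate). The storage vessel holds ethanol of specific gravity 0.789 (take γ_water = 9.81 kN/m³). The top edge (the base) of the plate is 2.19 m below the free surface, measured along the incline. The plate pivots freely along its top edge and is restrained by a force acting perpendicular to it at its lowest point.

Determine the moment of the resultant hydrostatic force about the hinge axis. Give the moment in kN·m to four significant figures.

M ≈ 89.97 kN·m

γ = 0.789 × 9.81 = 7.74009 kN/m³.
The plate makes 25.8° with the vertical, i.e. θ = 90° − 25.8° = 64.2° to the horizontal. Measuring y along the incline from the free-surface line, vertical depth h = y·sinθ with sinθ = 0.900319.
With the apex down, the centroid sits h/3 = 3.85/3 = 1.28333 m below the base (the top edge), so y_c = 2.19 + 1.28333 = 3.47333 m and h_c = 3.47333 × 0.900319 = 3.1271 m.
A = ½ × 1.27 × 3.85 = 2.44475 m².
Resultant F = γ·h_c·A = 7.74009 × 3.1271 × 2.44475 = 59.1728 kN.
I_c = b·h³/36 = 1.27 × 3.85³/36 = 2.01318 m⁴.
Centre of pressure: y_p = y_c + I_c/(y_c·A) = 3.47333 + 2.01318/(3.47333 × 2.44475) = 3.47333 + 0.237084 = 3.71041 m along the plane.
The resultant acts 1.28333 + 0.237084 = 1.52041 m (along the plate) below the hinge at the top edge, so the moment about the hinge is M = F × 1.52041 = 59.1728 × 1.52041 = 89.9669 kN·m.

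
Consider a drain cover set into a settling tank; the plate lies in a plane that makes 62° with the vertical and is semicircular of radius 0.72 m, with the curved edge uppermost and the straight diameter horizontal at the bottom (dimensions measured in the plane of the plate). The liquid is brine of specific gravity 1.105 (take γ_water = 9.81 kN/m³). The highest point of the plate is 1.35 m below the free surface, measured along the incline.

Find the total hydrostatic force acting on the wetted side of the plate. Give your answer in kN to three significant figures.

F ≈ 7.31 kN

γ = 1.105 × 9.81 = 10.84005 kN/m³.
The plate makes 62° with the vertical, i.e. θ = 90° − 62° = 28° to the horizontal. Measuring y along the incline from the free-surface line, vertical depth h = y·sinθ with sinθ = 0.469472.
The centroid lies 4r/(3π) = 0.305577 m above the diameter, so r − 4r/(3π) = 0.72 − 0.305577 = 0.414423 m below the topmost point, so y_c = 1.35 + 0.414423 = 1.76442 m and h_c = 1.76442 × 0.469472 = 0.828346 m.
A = πr²/2 = π × 0.72²/2 = 0.814301 m².
Resultant F = γ·h_c·A = 10.84005 × 0.828346 × 0.814301 = 7.31186 kN.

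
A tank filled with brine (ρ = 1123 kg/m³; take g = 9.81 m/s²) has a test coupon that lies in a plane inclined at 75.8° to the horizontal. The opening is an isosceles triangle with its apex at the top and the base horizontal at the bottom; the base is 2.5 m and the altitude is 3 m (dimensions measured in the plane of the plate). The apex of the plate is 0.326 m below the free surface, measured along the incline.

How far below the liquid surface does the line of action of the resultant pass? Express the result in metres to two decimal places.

γ = ρg = 1123 × 9.81 / 1000 = 11.01663 kN/m³.
Let θ = 75.8° be the plate's angle to the horizontal; measure y along the incline from where the plane meets the free surface. Vertical depth h = y·sinθ with sinθ = 0.969445.
With the apex up, the centroid sits 2h/3 = 2 × 3/3 = 2 m below the apex, so y_c = 0.326 + 2 = 2.326 m and h_c = 2.326 × 0.969445 = 2.25493 m.
A = ½ × 2.5 × 3 = 3.75 m².
Resultant F = γ·h_c·A = 11.01663 × 2.25493 × 3.75 = 93.1565 kN.
I_c = b·h³/36 = 2.5 × 3³/36 = 1.875 m⁴.
Centre of pressure: y_p = y_c + I_c/(y_c·A) = 2.326 + 1.875/(2.326 × 3.75) = 2.326 + 0.214961 = 2.54096 m along the plane.
Vertically, h_p = y_p·sinθ = 2.54096 × 0.969445 = 2.46332 m.

h_p = 2.46 m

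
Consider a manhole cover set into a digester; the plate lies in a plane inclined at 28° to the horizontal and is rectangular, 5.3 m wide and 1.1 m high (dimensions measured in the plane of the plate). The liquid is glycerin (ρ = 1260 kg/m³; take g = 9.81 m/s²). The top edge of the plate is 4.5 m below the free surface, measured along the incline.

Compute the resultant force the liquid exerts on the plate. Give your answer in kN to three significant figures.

F ≈ 171 kN

γ = ρg = 1260 × 9.81 / 1000 = 12.3606 kN/m³.
Let θ = 28° be the plate's angle to the horizontal; measure y along the incline from where the plane meets the free surface. Vertical depth h = y·sinθ with sinθ = 0.469472.
The centroid lies 1.1/2 = 0.55 m below the top edge, so y_c = 4.5 + 0.55 = 5.05 m and h_c = 5.05 × 0.469472 = 2.37083 m.
A = 5.3 × 1.1 = 5.83 m².
Resultant F = γ·h_c·A = 12.3606 × 2.37083 × 5.83 = 170.847 kN.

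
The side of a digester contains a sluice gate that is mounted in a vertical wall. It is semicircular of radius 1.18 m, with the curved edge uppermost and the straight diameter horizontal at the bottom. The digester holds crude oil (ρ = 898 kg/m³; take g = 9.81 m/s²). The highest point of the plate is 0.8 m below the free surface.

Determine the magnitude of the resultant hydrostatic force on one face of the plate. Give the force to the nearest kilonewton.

F ≈ 29 kN

γ = ρg = 898 × 9.81 / 1000 = 8.80938 kN/m³.
The centroid lies 4r/(3π) = 0.500808 m above the diameter, so r − 4r/(3π) = 1.18 − 0.500808 = 0.679192 m below the topmost point, so the centroid depth is h_c = 0.8 + 0.679192 = 1.47919 m.
A = πr²/2 = π × 1.18²/2 = 2.18718 m².
Resultant F = γ·h_c·A = 8.80938 × 1.47919 × 2.18718 = 28.5006 kN.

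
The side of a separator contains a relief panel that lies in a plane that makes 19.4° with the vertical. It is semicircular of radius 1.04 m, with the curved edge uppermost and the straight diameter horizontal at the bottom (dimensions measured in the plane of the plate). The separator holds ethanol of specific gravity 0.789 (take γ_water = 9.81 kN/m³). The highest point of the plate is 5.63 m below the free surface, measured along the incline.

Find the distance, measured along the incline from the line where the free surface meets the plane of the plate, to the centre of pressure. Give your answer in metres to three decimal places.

y_p = 6.241 m

γ = 0.789 × 9.81 = 7.74009 kN/m³.
The plate makes 19.4° with the vertical, i.e. θ = 90° − 19.4° = 70.6° to the horizontal. Measuring y along the incline from the free-surface line, vertical depth h = y·sinθ with sinθ = 0.943223.
The centroid lies 4r/(3π) = 0.44139 m above the diameter, so r − 4r/(3π) = 1.04 − 0.44139 = 0.59861 m below the topmost point, so y_c = 5.63 + 0.59861 = 6.22861 m and h_c = 6.22861 × 0.943223 = 5.87497 m.
A = πr²/2 = π × 1.04²/2 = 1.69897 m².
Resultant F = γ·h_c·A = 7.74009 × 5.87497 × 1.69897 = 77.2569 kN.
I_c = (π/8 − 8/(9π))·r⁴ = 0.109757 × 1.04⁴ = 0.1284 m⁴.
Centre of pressure: y_p = y_c + I_c/(y_c·A) = 6.22861 + 0.1284/(6.22861 × 1.69897) = 6.22861 + 0.0121336 = 6.24074 m along the plane.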